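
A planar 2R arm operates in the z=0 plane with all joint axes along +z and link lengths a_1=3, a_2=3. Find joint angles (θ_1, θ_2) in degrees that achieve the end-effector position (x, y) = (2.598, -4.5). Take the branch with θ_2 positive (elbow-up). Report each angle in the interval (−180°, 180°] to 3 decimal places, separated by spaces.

cos θ_2 = (26.9996−3²−3²)/(2·3·3) = 0.5000; θ_2 = 60.0015° (elbow-up)
β = atan2(-4.5000,2.5980) = -60.0007°; ψ = atan2(2.5981,4.4999) = 30.0007°
θ_1 = β − ψ = -90.0015°

-90.001 60.001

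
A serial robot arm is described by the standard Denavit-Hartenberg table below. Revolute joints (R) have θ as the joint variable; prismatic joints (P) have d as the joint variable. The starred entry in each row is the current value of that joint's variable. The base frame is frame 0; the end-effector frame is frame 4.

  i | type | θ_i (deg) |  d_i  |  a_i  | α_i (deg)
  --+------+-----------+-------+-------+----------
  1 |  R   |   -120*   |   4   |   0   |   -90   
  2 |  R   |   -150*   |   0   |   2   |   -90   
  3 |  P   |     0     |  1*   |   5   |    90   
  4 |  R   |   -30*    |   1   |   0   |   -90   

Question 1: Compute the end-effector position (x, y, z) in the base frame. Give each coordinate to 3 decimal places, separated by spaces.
3.647 4.317 8.366

after link 1: o_1 = (0.0000, 0.0000, 4.0000)
after link 2: o_2 = (0.8660, 1.5000, 5.0000)
after link 3: o_3 = (2.7811, 4.8170, 8.3660)
after link 4: o_4 = (3.6471, 4.3170, 8.3660)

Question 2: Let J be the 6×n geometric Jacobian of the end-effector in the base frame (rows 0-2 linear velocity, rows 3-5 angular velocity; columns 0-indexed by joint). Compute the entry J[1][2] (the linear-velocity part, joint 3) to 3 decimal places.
prismatic axis z_2 = (-0.2500,-0.4330,0.8660)
J_v[:, 2] = z_2; J_ω[:, 2] = (0,0,0)
entry J[1][2] = -0.4330

-0.433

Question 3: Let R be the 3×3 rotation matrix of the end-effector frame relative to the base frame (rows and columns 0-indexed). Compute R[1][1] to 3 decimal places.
End-effector y-axis (col 1 of R) = (-0.8660,0.5000,-0.0000)
R[1][1] = 0.5000

0.500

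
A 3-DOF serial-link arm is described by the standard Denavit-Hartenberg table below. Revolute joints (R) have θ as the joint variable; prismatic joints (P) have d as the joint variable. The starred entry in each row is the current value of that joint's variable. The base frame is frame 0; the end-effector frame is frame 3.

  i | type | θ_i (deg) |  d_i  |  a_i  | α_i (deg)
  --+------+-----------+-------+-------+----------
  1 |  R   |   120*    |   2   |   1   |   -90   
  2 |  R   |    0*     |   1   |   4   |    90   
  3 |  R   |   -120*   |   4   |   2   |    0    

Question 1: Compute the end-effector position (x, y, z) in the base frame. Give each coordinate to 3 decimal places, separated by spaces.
-1.366 3.830 6.000

after link 1: o_1 = (-0.5000, 0.8660, 2.0000)
after link 2: o_2 = (-3.3660, 3.8301, 2.0000)
after link 3: o_3 = (-1.3660, 3.8301, 6.0000)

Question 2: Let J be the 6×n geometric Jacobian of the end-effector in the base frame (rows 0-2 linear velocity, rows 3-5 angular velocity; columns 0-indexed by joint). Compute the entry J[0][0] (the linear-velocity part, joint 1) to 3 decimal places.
axis z_0 = ẑ; lever o_n−o_0 = (-1.3660,3.8301,6.0000)
cross product → J_v[:, 0] = (-3.8301,-1.3660,0.0000)
J_ω[:, 0] = z_0
entry J[0][0] = -3.8301

-3.830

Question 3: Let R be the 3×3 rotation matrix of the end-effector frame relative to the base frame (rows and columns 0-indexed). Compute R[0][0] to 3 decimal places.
End-effector x-axis (col 0 of R) = (1.0000,0.0000,0.0000)
R[0][0] = 1.0000

1.000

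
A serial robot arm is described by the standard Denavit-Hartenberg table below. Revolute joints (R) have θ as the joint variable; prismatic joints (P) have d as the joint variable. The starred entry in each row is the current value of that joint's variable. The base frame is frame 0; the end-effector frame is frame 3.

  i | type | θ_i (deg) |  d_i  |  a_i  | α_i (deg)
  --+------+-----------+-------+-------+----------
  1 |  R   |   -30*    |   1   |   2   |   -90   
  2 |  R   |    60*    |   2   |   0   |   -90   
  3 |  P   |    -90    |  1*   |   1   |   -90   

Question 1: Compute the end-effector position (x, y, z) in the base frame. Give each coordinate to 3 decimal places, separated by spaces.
2.482 2.031 0.500

after link 1: o_1 = (1.7321, -1.0000, 1.0000)
after link 2: o_2 = (2.7321, 0.7321, 1.0000)
after link 3: o_3 = (2.4821, 2.0311, 0.5000)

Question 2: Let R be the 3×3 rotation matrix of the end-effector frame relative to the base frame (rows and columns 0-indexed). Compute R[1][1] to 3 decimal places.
End-effector y-axis (col 1 of R) = (0.7500,-0.4330,0.5000)
R[1][1] = -0.4330

-0.433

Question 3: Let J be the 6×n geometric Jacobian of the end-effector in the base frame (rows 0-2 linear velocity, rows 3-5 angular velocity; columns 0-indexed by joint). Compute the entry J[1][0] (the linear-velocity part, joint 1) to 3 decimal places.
2.482

axis z_0 = ẑ; lever o_n−o_0 = (2.4821,2.0311,0.5000)
cross product → J_v[:, 0] = (-2.0311,2.4821,0.0000)
J_ω[:, 0] = z_0
entry J[1][0] = 2.4821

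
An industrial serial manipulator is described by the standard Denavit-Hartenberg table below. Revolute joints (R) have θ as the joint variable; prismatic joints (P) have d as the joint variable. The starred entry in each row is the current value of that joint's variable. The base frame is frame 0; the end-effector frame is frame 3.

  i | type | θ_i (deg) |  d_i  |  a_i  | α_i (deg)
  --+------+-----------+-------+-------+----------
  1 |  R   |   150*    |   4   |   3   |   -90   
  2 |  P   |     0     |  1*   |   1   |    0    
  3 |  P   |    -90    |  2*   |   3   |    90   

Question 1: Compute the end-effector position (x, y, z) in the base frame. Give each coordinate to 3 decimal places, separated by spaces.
after link 1: o_1 = (-2.5981, 1.5000, 4.0000)
after link 2: o_2 = (-3.9641, 1.1340, 4.0000)
after link 3: o_3 = (-4.9641, -0.5981, 7.0000)

-4.964 -0.598 7.000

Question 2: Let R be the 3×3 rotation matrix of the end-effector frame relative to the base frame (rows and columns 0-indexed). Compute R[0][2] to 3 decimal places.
End-effector z-axis (col 2 of R) = (0.8660,-0.5000,0.0000)
R[0][2] = 0.8660

0.866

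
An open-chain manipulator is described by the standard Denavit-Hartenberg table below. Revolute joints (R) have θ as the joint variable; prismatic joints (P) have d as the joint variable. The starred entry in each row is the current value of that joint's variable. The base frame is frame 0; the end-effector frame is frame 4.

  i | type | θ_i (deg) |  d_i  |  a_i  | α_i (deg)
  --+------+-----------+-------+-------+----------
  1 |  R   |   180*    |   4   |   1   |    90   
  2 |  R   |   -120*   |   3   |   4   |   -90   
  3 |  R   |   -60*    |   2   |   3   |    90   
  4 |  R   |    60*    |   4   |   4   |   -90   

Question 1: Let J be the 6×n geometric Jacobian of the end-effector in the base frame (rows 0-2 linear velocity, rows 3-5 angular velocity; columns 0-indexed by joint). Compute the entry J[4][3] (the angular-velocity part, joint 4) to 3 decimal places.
axis z_3 = (-0.4330,0.5000,0.7500); lever o_n−o_3 = (-4.2321,3.7321,0.4019)
cross product → J_v[:, 3] = (-2.5981,-3.0000,0.5000)
J_ω[:, 3] = z_3
entry J[4][3] = 0.5000

0.500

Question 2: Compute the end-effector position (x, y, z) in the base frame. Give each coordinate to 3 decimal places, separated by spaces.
after link 1: o_1 = (-1.0000, 0.0000, 4.0000)
after link 2: o_2 = (1.0000, 3.0000, 0.5359)
after link 3: o_3 = (0.0179, 5.5981, -1.7631)
after link 4: o_4 = (-4.2141, 9.3301, -1.3612)

-4.214 9.330 -1.361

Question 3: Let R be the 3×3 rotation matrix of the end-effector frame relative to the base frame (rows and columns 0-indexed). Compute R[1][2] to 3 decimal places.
-0.750

End-effector z-axis (col 2 of R) = (-0.6495,-0.7500,0.1250)
R[1][2] = -0.7500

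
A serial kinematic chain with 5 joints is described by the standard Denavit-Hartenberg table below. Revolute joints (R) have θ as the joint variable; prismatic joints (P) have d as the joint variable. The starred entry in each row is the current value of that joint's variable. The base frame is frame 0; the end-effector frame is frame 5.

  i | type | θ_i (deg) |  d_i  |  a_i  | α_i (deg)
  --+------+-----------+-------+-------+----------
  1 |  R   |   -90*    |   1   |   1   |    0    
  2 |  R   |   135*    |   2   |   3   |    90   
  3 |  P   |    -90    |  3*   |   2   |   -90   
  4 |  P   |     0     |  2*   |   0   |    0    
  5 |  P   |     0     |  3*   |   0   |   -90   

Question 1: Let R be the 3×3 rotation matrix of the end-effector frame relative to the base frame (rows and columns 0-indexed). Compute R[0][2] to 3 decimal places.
End-effector z-axis (col 2 of R) = (-0.7071,0.7071,-0.0000)
R[0][2] = -0.7071

-0.707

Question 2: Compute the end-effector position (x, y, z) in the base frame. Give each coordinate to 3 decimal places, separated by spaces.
after link 1: o_1 = (0.0000, -1.0000, 1.0000)
after link 2: o_2 = (2.1213, 1.1213, 3.0000)
after link 3: o_3 = (4.2426, -1.0000, 1.0000)
after link 4: o_4 = (5.6569, 0.4142, 1.0000)
after link 5: o_5 = (7.7782, 2.5355, 1.0000)

7.778 2.536 1.000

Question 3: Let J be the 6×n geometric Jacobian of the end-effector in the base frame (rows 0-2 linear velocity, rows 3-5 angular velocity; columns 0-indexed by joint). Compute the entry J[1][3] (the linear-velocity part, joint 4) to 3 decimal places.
prismatic axis z_3 = (0.7071,0.7071,0.0000)
J_v[:, 3] = z_3; J_ω[:, 3] = (0,0,0)
entry J[1][3] = 0.7071

0.707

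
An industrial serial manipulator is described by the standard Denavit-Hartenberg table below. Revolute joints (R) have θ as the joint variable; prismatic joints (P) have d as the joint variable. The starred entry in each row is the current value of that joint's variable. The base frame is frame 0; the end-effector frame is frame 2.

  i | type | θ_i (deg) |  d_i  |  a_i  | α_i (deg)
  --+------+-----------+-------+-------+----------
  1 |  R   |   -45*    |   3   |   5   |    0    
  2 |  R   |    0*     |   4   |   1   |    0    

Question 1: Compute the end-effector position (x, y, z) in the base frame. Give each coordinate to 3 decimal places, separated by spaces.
4.243 -4.243 7.000

after link 1: o_1 = (3.5355, -3.5355, 3.0000)
after link 2: o_2 = (4.2426, -4.2426, 7.0000)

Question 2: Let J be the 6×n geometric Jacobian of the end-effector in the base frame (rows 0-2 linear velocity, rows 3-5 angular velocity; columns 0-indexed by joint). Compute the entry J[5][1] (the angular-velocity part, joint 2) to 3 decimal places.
axis z_1 = (0.0000,0.0000,1.0000); lever o_n−o_1 = (0.7071,-0.7071,4.0000)
cross product → J_v[:, 1] = (0.7071,0.7071,-0.0000)
J_ω[:, 1] = z_1
entry J[5][1] = 1.0000

1.000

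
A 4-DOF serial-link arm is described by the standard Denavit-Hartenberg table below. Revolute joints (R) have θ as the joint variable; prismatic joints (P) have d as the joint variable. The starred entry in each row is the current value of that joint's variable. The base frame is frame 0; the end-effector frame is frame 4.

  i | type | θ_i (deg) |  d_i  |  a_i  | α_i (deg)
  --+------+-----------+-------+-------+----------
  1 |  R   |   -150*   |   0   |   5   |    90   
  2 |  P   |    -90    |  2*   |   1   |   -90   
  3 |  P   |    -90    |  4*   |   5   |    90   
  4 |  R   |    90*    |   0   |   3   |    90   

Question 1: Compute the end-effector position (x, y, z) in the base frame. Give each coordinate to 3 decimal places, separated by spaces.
after link 1: o_1 = (-4.3301, -2.5000, 0.0000)
after link 2: o_2 = (-5.3301, -0.7679, -1.0000)
after link 3: o_3 = (-11.2942, 1.5622, -1.0000)
after link 4: o_4 = (-13.8923, 0.0622, -1.0000)

-13.892 0.062 -1.000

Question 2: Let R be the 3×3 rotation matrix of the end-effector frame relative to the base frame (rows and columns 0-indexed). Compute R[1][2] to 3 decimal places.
End-effector z-axis (col 2 of R) = (-0.5000,0.8660,0.0000)
R[1][2] = 0.8660

0.866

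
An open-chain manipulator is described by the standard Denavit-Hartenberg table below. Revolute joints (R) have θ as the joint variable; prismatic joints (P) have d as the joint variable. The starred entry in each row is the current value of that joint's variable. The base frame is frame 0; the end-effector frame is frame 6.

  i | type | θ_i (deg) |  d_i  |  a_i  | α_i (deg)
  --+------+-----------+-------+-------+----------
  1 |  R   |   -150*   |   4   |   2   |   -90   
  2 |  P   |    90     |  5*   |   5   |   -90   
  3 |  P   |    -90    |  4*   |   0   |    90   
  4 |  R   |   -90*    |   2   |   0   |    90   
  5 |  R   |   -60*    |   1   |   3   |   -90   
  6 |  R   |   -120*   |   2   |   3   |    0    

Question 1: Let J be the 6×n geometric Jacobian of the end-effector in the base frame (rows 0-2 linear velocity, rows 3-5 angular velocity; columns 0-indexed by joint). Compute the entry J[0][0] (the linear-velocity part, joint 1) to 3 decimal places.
1.455

axis z_0 = ẑ; lever o_n−o_0 = (0.2835,-1.4551,0.7010)
cross product → J_v[:, 0] = (1.4551,0.2835,-0.0000)
J_ω[:, 0] = z_0
entry J[0][0] = 1.4551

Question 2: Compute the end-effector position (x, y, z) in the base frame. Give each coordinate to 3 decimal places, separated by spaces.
after link 1: o_1 = (-1.7321, -1.0000, 4.0000)
after link 2: o_2 = (0.7679, -5.3301, -1.0000)
after link 3: o_3 = (4.2321, -3.3301, -1.0000)
after link 4: o_4 = (4.2321, -3.3301, 1.0000)
after link 5: o_5 = (2.4330, -3.2141, -1.5981)
after link 6: o_6 = (0.2835, -1.4551, 0.7010)

0.283 -1.455 0.701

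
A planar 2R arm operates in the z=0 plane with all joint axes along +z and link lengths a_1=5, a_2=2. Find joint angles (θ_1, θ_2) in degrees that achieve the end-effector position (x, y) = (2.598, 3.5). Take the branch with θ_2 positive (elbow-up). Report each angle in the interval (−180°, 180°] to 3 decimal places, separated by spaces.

cos θ_2 = (18.9996−5²−2²)/(2·5·2) = -0.5000; θ_2 = 120.0013° (elbow-up)
β = atan2(3.5000,2.5980) = 53.4140°; ψ = atan2(1.7320,4.0000) = 23.4132°
θ_1 = β − ψ = 30.0009°

30.001 120.001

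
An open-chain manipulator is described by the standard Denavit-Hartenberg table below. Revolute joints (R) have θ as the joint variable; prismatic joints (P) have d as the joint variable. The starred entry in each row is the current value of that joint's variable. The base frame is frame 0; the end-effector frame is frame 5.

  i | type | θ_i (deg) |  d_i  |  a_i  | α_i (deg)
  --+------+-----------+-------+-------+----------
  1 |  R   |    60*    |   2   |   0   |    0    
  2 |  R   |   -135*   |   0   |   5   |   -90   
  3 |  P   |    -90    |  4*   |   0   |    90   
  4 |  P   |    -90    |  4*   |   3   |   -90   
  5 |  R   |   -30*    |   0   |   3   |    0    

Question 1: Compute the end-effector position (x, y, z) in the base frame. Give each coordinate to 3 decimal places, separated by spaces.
-1.673 0.069 2.000

after link 1: o_1 = (0.0000, 0.0000, 2.0000)
after link 2: o_2 = (1.2941, -4.8296, 2.0000)
after link 3: o_3 = (5.1578, -3.7944, 2.0000)
after link 4: o_4 = (1.2247, -0.7071, 2.0000)
after link 5: o_5 = (-1.6730, 0.0694, 2.0000)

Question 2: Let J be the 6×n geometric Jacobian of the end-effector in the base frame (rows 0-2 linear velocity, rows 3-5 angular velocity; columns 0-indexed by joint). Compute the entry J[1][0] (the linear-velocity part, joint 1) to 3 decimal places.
-1.673

axis z_0 = ẑ; lever o_n−o_0 = (-1.6730,0.0694,2.0000)
cross product → J_v[:, 0] = (-0.0694,-1.6730,0.0000)
J_ω[:, 0] = z_0
entry J[1][0] = -1.6730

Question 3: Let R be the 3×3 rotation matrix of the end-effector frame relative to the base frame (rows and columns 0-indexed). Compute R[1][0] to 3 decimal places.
0.259

End-effector x-axis (col 0 of R) = (-0.9659,0.2588,-0.0000)
R[1][0] = 0.2588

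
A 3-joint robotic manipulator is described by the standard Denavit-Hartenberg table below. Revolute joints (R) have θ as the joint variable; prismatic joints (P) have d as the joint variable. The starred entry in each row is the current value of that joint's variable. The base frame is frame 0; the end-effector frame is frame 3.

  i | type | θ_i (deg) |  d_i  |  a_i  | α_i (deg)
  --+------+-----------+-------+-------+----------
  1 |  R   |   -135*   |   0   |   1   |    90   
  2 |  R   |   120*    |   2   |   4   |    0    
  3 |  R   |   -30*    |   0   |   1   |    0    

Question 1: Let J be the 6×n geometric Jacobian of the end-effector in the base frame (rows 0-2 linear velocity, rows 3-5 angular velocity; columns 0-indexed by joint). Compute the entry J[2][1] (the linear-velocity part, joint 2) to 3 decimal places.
-2.000

axis z_1 = (-0.7071,0.7071,0.0000); lever o_n−o_1 = (-0.0000,2.8284,4.4641)
cross product → J_v[:, 1] = (3.1566,3.1566,-2.0000)
J_ω[:, 1] = z_1
entry J[2][1] = -2.0000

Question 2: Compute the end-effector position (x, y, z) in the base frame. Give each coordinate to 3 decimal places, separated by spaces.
-0.707 2.121 4.464

after link 1: o_1 = (-0.7071, -0.7071, 0.0000)
after link 2: o_2 = (-0.7071, 2.1213, 3.4641)
after link 3: o_3 = (-0.7071, 2.1213, 4.4641)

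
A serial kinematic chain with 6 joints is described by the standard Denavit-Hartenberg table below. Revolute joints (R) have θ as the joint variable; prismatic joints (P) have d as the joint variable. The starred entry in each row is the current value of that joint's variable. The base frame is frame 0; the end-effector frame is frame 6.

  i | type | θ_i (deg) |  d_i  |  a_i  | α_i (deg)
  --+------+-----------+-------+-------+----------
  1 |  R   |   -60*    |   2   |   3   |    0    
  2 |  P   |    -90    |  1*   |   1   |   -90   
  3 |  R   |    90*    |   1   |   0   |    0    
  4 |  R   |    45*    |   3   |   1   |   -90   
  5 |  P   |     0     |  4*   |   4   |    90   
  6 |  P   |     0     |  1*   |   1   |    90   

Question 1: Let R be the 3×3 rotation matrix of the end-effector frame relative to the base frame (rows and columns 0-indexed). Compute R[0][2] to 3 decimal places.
End-effector z-axis (col 2 of R) = (-0.6124,-0.3536,-0.7071)
R[0][2] = -0.6124

-0.612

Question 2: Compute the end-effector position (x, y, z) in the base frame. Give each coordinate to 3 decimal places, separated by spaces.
9.258 -3.893 1.586

after link 1: o_1 = (1.5000, -2.5981, 2.0000)
after link 2: o_2 = (0.6340, -3.0981, 3.0000)
after link 3: o_3 = (1.1340, -3.9641, 3.0000)
after link 4: o_4 = (3.2463, -6.2086, 2.2929)
after link 5: o_5 = (8.1453, -3.3802, 2.2929)
after link 6: o_6 = (9.2577, -3.8927, 1.5858)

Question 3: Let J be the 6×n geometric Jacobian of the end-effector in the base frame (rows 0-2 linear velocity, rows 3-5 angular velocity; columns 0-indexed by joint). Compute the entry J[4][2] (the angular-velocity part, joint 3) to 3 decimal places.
axis z_2 = (0.5000,-0.8660,0.0000); lever o_n−o_2 = (8.6237,-0.7946,-1.4142)
cross product → J_v[:, 2] = (1.2247,0.7071,7.0711)
J_ω[:, 2] = z_2
entry J[4][2] = -0.8660

-0.866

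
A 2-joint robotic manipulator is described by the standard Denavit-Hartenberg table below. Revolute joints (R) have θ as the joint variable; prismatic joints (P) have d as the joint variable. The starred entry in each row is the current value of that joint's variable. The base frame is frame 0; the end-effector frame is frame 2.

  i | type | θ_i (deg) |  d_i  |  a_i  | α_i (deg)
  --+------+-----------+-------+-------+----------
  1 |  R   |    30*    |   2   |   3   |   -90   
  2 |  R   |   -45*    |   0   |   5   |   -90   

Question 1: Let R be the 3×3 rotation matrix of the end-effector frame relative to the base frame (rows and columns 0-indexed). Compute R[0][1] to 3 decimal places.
0.500

End-effector y-axis (col 1 of R) = (0.5000,-0.8660,-0.0000)
R[0][1] = 0.5000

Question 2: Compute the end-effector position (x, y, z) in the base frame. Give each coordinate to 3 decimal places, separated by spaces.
5.660 3.268 5.536

after link 1: o_1 = (2.5981, 1.5000, 2.0000)
after link 2: o_2 = (5.6599, 3.2678, 5.5355)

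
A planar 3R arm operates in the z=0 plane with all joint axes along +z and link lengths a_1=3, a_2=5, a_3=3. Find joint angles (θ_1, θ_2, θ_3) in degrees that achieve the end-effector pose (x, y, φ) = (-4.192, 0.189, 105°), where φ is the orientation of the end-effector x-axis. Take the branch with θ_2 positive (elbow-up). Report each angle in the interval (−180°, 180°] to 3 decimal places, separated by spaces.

135.011 119.992 -150.003

wrist centre = target − a_3·(cos φ, sin φ) = (-3.4155, -2.7088)
cos θ_2 = (19.0034−3²−5²)/(2·3·5) = -0.4999; θ_2 = 119.9925° (elbow-up)
β = atan2(-2.7088,-3.4155) = -141.5830°; ψ = atan2(4.3305,0.5006) = 83.4063°
θ_1 = β − ψ = -224.9893°
θ_3 = φ − θ_1 − θ_2 = -150.0032° (wrapped to (-180°,180°])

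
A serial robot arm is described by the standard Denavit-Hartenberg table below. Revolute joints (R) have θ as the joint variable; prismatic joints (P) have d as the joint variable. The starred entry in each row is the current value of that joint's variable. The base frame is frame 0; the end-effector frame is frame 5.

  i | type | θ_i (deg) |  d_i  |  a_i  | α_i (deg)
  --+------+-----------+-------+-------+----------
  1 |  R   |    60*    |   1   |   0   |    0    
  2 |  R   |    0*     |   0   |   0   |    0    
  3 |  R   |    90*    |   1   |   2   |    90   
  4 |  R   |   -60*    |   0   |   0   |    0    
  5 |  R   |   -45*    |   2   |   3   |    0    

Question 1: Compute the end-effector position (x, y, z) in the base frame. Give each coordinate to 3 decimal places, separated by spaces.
after link 1: o_1 = (0.0000, 0.0000, 1.0000)
after link 2: o_2 = (0.0000, 0.0000, 1.0000)
after link 3: o_3 = (-1.7321, 1.0000, 2.0000)
after link 4: o_4 = (-1.7321, 1.0000, 2.0000)
after link 5: o_5 = (-0.0596, 2.3438, -0.8978)

-0.060 2.344 -0.898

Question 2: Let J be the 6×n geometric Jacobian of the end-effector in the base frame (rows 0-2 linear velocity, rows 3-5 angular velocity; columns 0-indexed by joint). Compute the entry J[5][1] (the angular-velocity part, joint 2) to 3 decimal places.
1.000

axis z_1 = (0.0000,0.0000,1.0000); lever o_n−o_1 = (-0.0596,2.3438,-1.8978)
cross product → J_v[:, 1] = (-2.3438,-0.0596,0.0000)
J_ω[:, 1] = z_1
entry J[5][1] = 1.0000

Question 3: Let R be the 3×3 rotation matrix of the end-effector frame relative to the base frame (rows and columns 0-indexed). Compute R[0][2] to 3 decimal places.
End-effector z-axis (col 2 of R) = (0.5000,0.8660,0.0000)
R[0][2] = 0.5000

0.500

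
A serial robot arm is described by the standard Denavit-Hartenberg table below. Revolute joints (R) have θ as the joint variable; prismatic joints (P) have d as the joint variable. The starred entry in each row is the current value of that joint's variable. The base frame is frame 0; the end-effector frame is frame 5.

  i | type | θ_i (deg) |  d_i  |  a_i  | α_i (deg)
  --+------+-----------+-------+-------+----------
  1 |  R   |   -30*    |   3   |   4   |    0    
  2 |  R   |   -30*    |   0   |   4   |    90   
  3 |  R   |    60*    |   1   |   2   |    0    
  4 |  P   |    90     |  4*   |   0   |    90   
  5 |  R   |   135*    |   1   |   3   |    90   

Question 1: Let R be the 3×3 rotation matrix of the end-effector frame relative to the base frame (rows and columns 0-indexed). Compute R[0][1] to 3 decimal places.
0.250

End-effector y-axis (col 1 of R) = (0.2500,-0.4330,0.8660)
R[0][1] = 0.2500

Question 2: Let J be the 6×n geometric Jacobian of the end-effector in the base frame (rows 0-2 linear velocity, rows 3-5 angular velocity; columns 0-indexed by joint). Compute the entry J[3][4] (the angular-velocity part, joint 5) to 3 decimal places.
axis z_4 = (0.2500,-0.4330,0.8660); lever o_n−o_4 = (-0.6686,-3.0847,-0.1946)
cross product → J_v[:, 4] = (2.7557,-0.5303,-1.0607)
J_ω[:, 4] = z_4
entry J[3][4] = 0.2500

0.250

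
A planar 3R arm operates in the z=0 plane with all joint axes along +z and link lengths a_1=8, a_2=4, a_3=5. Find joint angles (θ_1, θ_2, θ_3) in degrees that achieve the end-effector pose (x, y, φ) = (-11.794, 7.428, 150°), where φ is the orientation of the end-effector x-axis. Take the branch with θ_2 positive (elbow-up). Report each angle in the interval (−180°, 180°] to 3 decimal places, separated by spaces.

119.999 90.005 -60.004

wrist centre = target − a_3·(cos φ, sin φ) = (-7.4639, 4.9280)
cos θ_2 = (79.9946−8²−4²)/(2·8·4) = -0.0001; θ_2 = 90.0048° (elbow-up)
β = atan2(4.9280,-7.4639) = 146.5653°; ψ = atan2(4.0000,7.9997) = 26.5660°
θ_1 = β − ψ = 119.9993°
θ_3 = φ − θ_1 − θ_2 = -60.0042° (wrapped to (-180°,180°])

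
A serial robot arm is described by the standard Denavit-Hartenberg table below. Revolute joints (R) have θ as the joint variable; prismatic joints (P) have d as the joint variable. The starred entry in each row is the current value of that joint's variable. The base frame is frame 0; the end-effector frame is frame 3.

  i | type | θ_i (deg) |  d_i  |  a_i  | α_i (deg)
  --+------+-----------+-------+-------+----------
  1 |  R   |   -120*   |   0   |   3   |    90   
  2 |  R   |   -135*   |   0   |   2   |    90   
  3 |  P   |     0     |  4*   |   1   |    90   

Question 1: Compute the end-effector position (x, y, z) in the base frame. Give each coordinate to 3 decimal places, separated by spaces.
0.975 1.689 0.707

after link 1: o_1 = (-1.5000, -2.5981, 0.0000)
after link 2: o_2 = (-0.7929, -1.3733, -1.4142)
after link 3: o_3 = (0.9749, 1.6885, 0.7071)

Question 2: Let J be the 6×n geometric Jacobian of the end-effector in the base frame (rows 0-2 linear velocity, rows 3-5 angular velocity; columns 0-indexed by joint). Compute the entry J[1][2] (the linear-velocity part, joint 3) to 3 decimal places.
0.612

prismatic axis z_2 = (0.3536,0.6124,0.7071)
J_v[:, 2] = z_2; J_ω[:, 2] = (0,0,0)
entry J[1][2] = 0.6124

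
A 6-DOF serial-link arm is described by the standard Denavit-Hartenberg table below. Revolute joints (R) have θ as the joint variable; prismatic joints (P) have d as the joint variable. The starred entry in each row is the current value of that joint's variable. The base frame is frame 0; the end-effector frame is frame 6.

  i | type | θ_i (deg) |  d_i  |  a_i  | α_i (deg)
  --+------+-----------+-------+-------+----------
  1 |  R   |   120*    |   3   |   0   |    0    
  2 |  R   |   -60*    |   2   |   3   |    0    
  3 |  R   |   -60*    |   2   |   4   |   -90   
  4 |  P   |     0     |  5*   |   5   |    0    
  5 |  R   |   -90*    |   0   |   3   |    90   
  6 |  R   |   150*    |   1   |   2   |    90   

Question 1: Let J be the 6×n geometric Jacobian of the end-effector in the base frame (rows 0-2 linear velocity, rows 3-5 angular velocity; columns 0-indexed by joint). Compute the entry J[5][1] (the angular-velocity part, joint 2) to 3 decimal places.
axis z_1 = (0.0000,0.0000,1.0000); lever o_n−o_1 = (9.5000,8.5981,5.2679)
cross product → J_v[:, 1] = (-8.5981,9.5000,0.0000)
J_ω[:, 1] = z_1
entry J[5][1] = 1.0000

1.000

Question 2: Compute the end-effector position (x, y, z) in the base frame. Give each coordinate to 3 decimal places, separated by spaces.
9.500 8.598 8.268

after link 1: o_1 = (0.0000, 0.0000, 3.0000)
after link 2: o_2 = (1.5000, 2.5981, 5.0000)
after link 3: o_3 = (5.5000, 2.5981, 7.0000)
after link 4: o_4 = (10.5000, 7.5981, 7.0000)
after link 5: o_5 = (10.5000, 7.5981, 10.0000)
after link 6: o_6 = (9.5000, 8.5981, 8.2679)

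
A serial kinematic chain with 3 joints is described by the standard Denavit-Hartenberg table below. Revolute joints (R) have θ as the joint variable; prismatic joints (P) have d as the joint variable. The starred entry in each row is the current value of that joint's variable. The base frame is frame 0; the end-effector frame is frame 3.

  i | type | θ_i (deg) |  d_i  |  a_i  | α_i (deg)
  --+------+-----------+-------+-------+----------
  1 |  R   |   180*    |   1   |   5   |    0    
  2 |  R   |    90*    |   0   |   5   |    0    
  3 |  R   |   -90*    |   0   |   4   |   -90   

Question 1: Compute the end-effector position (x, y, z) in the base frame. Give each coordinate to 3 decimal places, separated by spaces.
-9.000 -5.000 1.000

after link 1: o_1 = (-5.0000, 0.0000, 1.0000)
after link 2: o_2 = (-5.0000, -5.0000, 1.0000)
after link 3: o_3 = (-9.0000, -5.0000, 1.0000)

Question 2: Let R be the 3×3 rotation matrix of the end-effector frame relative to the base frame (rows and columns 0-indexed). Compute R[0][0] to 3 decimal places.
End-effector x-axis (col 0 of R) = (-1.0000,0.0000,0.0000)
R[0][0] = -1.0000

-1.000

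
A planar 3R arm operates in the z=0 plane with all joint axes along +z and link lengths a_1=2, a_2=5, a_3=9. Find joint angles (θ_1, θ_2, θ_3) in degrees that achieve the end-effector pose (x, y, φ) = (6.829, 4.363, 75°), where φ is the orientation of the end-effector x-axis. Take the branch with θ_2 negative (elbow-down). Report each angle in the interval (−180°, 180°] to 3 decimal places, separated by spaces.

0.000 -60.005 135.005

wrist centre = target − a_3·(cos φ, sin φ) = (4.4996, -4.3303)
cos θ_2 = (38.9984−2²−5²)/(2·2·5) = 0.4999; θ_2 = -60.0052° (elbow-down)
β = atan2(-4.3303,4.4996) = -43.9016°; ψ = atan2(-4.3304,4.4996) = -43.9019°
θ_1 = β − ψ = 0.0003°
θ_3 = φ − θ_1 − θ_2 = 135.0049° (wrapped to (-180°,180°])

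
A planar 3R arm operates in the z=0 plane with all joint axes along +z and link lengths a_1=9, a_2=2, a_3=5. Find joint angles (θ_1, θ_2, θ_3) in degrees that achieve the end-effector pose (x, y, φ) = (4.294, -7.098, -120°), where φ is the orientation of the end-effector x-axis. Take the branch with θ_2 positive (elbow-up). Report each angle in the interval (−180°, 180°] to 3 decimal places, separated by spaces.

wrist centre = target − a_3·(cos φ, sin φ) = (6.7940, -2.7679)
cos θ_2 = (53.8196−9²−2²)/(2·9·2) = -0.8661; θ_2 = 150.0112° (elbow-up)
β = atan2(-2.7679,6.7940) = -22.1660°; ψ = atan2(0.9997,7.2678) = 7.8317°
θ_1 = β − ψ = -29.9977°
θ_3 = φ − θ_1 − θ_2 = 119.9865° (wrapped to (-180°,180°])

-29.998 150.011 119.986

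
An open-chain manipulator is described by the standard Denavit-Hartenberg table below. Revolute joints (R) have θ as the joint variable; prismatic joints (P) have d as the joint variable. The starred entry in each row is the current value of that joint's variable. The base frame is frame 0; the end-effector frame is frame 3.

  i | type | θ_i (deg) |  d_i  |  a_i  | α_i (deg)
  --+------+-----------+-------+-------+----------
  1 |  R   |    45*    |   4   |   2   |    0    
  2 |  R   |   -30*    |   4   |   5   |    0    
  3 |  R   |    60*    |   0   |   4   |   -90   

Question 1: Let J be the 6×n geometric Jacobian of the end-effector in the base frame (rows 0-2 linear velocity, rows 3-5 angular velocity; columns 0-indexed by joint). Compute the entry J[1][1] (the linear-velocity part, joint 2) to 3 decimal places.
5.865

axis z_1 = (0.0000,0.0000,1.0000); lever o_n−o_1 = (5.8649,5.1578,4.0000)
cross product → J_v[:, 1] = (-5.1578,5.8649,0.0000)
J_ω[:, 1] = z_1
entry J[1][1] = 5.8649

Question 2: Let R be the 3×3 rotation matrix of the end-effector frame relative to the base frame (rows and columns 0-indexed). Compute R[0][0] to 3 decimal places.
End-effector x-axis (col 0 of R) = (0.2588,0.9659,0.0000)
R[0][0] = 0.2588

0.259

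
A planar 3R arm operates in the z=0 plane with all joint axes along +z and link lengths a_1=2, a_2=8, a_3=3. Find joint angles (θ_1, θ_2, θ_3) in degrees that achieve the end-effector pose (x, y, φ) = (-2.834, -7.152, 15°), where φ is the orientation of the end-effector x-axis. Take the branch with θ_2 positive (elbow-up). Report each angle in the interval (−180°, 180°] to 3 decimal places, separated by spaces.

wrist centre = target − a_3·(cos φ, sin φ) = (-5.7318, -7.9285)
cos θ_2 = (95.7137−2²−8²)/(2·2·8) = 0.8661; θ_2 = 29.9968° (elbow-up)
β = atan2(-7.9285,-5.7318) = -125.8646°; ψ = atan2(3.9996,8.9284) = 24.1307°
θ_1 = β − ψ = -149.9952°
θ_3 = φ − θ_1 − θ_2 = 134.9984° (wrapped to (-180°,180°])

-149.995 29.997 134.998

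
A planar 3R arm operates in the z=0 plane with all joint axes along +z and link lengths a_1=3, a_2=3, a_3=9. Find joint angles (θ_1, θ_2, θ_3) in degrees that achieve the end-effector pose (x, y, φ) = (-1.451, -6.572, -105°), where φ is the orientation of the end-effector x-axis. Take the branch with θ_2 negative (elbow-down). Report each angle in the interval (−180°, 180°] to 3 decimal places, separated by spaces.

135.008 -135.002 -105.006

wrist centre = target − a_3·(cos φ, sin φ) = (0.8784, 2.1213)
cos θ_2 = (5.2716−3²−3²)/(2·3·3) = -0.7071; θ_2 = -135.0022° (elbow-down)
β = atan2(2.1213,0.8784) = 67.5072°; ψ = atan2(-2.1212,0.8786) = -67.5011°
θ_1 = β − ψ = 135.0083°
θ_3 = φ − θ_1 − θ_2 = -105.0061° (wrapped to (-180°,180°])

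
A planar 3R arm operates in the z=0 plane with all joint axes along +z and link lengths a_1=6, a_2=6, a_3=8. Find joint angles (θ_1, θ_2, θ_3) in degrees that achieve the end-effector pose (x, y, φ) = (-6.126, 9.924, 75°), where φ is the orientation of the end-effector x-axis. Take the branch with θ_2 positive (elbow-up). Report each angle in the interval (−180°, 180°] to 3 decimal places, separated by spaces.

120.001 89.993 -134.994

wrist centre = target − a_3·(cos φ, sin φ) = (-8.1966, 2.1966)
cos θ_2 = (72.0085−6²−6²)/(2·6·6) = 0.0001; θ_2 = 89.9932° (elbow-up)
β = atan2(2.1966,-8.1966) = 164.9978°; ψ = atan2(6.0000,6.0007) = 44.9966°
θ_1 = β − ψ = 120.0012°
θ_3 = φ − θ_1 − θ_2 = -134.9944° (wrapped to (-180°,180°])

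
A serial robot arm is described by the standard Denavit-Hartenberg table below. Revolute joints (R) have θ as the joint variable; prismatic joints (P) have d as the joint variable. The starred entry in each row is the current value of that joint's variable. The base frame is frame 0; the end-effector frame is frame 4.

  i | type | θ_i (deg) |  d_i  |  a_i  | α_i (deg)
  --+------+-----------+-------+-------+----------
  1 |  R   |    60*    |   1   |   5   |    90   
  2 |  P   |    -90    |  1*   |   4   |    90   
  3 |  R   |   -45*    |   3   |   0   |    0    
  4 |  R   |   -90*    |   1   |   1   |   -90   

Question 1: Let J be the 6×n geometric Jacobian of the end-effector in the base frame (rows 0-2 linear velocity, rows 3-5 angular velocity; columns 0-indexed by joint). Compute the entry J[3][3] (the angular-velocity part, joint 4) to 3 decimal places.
-0.500

axis z_3 = (-0.5000,-0.8660,-0.0000); lever o_n−o_3 = (-1.1124,-0.5125,0.7071)
cross product → J_v[:, 3] = (-0.6124,0.3536,-0.7071)
J_ω[:, 3] = z_3
entry J[3][3] = -0.5000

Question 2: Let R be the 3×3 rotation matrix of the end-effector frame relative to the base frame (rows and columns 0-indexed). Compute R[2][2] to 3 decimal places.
-0.707

End-effector z-axis (col 2 of R) = (-0.6124,0.3536,-0.7071)
R[2][2] = -0.7071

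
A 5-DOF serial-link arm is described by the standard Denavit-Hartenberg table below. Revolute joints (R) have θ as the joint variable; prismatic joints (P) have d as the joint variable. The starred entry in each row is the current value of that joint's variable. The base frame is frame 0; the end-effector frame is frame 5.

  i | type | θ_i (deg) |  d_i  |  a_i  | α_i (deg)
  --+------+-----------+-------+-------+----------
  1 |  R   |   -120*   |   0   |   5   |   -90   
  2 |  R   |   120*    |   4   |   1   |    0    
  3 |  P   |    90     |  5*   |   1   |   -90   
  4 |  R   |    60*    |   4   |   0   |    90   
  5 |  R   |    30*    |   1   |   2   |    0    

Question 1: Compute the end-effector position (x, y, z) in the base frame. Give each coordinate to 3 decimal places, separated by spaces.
4.611 -8.013 4.830

after link 1: o_1 = (-2.5000, -4.3301, 0.0000)
after link 2: o_2 = (1.2141, -5.8971, -0.8660)
after link 3: o_3 = (5.9772, -7.6471, -0.3660)
after link 4: o_4 = (4.9772, -9.3792, 3.0981)
after link 5: o_5 = (4.6112, -8.0131, 4.8301)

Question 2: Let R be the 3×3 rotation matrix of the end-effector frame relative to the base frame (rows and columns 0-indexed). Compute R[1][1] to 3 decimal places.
End-effector y-axis (col 1 of R) = (0.0502,-0.7790,0.6250)
R[1][1] = -0.7790

-0.779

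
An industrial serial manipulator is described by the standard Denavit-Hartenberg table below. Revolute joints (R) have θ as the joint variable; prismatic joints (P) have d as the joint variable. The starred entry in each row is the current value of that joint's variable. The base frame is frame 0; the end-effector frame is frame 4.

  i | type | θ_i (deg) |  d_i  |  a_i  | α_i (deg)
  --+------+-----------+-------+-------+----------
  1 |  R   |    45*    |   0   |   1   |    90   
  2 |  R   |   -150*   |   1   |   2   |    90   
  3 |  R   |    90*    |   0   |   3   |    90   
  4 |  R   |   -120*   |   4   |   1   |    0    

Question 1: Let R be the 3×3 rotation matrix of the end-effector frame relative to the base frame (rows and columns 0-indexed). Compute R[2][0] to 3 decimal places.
End-effector x-axis (col 0 of R) = (-0.0474,0.6597,-0.7500)
R[2][0] = -0.7500

-0.750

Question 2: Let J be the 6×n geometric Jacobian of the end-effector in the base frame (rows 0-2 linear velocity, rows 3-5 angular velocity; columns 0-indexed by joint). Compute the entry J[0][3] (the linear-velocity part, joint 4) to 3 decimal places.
axis z_3 = (-0.6124,-0.6124,-0.5000); lever o_n−o_3 = (-2.4969,-1.7898,-2.7500)
cross product → J_v[:, 3] = (0.7891,-0.4356,-0.4330)
J_ω[:, 3] = z_3
entry J[0][3] = 0.7891

0.789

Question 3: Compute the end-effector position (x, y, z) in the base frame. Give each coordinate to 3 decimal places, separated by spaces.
after link 1: o_1 = (0.7071, 0.7071, 0.0000)
after link 2: o_2 = (0.1895, -1.2247, -1.0000)
after link 3: o_3 = (2.3108, -3.3461, -1.0000)
after link 4: o_4 = (-0.1861, -5.1358, -3.7500)

-0.186 -5.136 -3.750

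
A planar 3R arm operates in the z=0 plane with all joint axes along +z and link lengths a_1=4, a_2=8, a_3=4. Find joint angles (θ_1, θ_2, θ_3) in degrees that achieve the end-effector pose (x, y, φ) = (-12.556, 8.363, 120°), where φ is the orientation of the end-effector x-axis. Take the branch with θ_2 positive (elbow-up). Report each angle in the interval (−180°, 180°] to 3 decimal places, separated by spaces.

wrist centre = target − a_3·(cos φ, sin φ) = (-10.5560, 4.8989)
cos θ_2 = (135.4283−4²−8²)/(2·4·8) = 0.8661; θ_2 = 29.9951° (elbow-up)
β = atan2(4.8989,-10.5560) = 155.1046°; ψ = atan2(3.9994,10.9285) = 20.1006°
θ_1 = β − ψ = 135.0040°
θ_3 = φ − θ_1 − θ_2 = -44.9991° (wrapped to (-180°,180°])

135.004 29.995 -44.999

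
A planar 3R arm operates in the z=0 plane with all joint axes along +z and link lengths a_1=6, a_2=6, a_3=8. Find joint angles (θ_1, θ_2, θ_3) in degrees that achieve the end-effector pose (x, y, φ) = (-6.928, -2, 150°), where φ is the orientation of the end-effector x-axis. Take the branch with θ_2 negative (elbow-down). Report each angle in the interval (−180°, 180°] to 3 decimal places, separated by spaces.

-29.998 -120.000 -60.002

wrist centre = target − a_3·(cos φ, sin φ) = (0.0002, -6.0000)
cos θ_2 = (36.0000−6²−6²)/(2·6·6) = -0.5000; θ_2 = -120.0000° (elbow-down)
β = atan2(-6.0000,0.0002) = -89.9981°; ψ = atan2(-5.1962,3.0000) = -60.0000°
θ_1 = β − ψ = -29.9981°
θ_3 = φ − θ_1 − θ_2 = -60.0019° (wrapped to (-180°,180°])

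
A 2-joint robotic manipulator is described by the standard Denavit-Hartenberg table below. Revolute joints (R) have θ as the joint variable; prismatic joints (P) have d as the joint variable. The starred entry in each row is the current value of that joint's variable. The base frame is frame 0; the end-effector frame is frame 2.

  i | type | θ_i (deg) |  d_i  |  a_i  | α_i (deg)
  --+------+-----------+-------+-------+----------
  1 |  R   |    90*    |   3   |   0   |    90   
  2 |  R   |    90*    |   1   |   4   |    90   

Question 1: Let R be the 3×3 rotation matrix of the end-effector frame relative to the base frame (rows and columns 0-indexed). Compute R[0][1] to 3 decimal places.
End-effector y-axis (col 1 of R) = (1.0000,-0.0000,0.0000)
R[0][1] = 1.0000

1.000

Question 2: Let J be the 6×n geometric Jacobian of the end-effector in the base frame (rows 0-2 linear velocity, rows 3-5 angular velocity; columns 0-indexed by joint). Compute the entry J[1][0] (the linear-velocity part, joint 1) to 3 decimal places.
1.000

axis z_0 = ẑ; lever o_n−o_0 = (1.0000,0.0000,7.0000)
cross product → J_v[:, 0] = (-0.0000,1.0000,0.0000)
J_ω[:, 0] = z_0
entry J[1][0] = 1.0000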